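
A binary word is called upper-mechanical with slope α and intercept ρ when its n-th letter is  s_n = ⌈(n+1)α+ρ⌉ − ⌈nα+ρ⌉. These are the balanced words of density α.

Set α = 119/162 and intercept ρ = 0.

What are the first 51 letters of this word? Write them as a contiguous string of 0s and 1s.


n=0: ⌈(1·119)/162⌉ − ⌈(0·119)/162⌉ = ⌈119/162⌉ − ⌈0/162⌉ = 1 − 0 = 1
n=1: ⌈(2·119)/162⌉ − ⌈(1·119)/162⌉ = ⌈238/162⌉ − ⌈119/162⌉ = 2 − 1 = 1
n=2: ⌈(3·119)/162⌉ − ⌈(2·119)/162⌉ = ⌈357/162⌉ − ⌈238/162⌉ = 3 − 2 = 1
n=3: ⌈(4·119)/162⌉ − ⌈(3·119)/162⌉ = ⌈476/162⌉ − ⌈357/162⌉ = 3 − 3 = 0
n=4: ⌈(5·119)/162⌉ − ⌈(4·119)/162⌉ = ⌈595/162⌉ − ⌈476/162⌉ = 4 − 3 = 1
n=5: ⌈(6·119)/162⌉ − ⌈(5·119)/162⌉ = ⌈714/162⌉ − ⌈595/162⌉ = 5 − 4 = 1
n=6: ⌈(7·119)/162⌉ − ⌈(6·119)/162⌉ = ⌈833/162⌉ − ⌈714/162⌉ = 6 − 5 = 1
n=7: ⌈(8·119)/162⌉ − ⌈(7·119)/162⌉ = ⌈952/162⌉ − ⌈833/162⌉ = 6 − 6 = 0
n=8: ⌈(9·119)/162⌉ − ⌈(8·119)/162⌉ = ⌈1071/162⌉ − ⌈952/162⌉ = 7 − 6 = 1
n=9: ⌈(10·119)/162⌉ − ⌈(9·119)/162⌉ = ⌈1190/162⌉ − ⌈1071/162⌉ = 8 − 7 = 1
n=10: ⌈(11·119)/162⌉ − ⌈(10·119)/162⌉ = ⌈1309/162⌉ − ⌈1190/162⌉ = 9 − 8 = 1
n=11: ⌈(12·119)/162⌉ − ⌈(11·119)/162⌉ = ⌈1428/162⌉ − ⌈1309/162⌉ = 9 − 9 = 0
n=12: ⌈(13·119)/162⌉ − ⌈(12·119)/162⌉ = ⌈1547/162⌉ − ⌈1428/162⌉ = 10 − 9 = 1
n=13: ⌈(14·119)/162⌉ − ⌈(13·119)/162⌉ = ⌈1666/162⌉ − ⌈1547/162⌉ = 11 − 10 = 1
n=14: ⌈(15·119)/162⌉ − ⌈(14·119)/162⌉ = ⌈1785/162⌉ − ⌈1666/162⌉ = 12 − 11 = 1
n=15: ⌈(16·119)/162⌉ − ⌈(15·119)/162⌉ = ⌈1904/162⌉ − ⌈1785/162⌉ = 12 − 12 = 0
n=16: ⌈(17·119)/162⌉ − ⌈(16·119)/162⌉ = ⌈2023/162⌉ − ⌈1904/162⌉ = 13 − 12 = 1
n=17: ⌈(18·119)/162⌉ − ⌈(17·119)/162⌉ = ⌈2142/162⌉ − ⌈2023/162⌉ = 14 − 13 = 1
n=18: ⌈(19·119)/162⌉ − ⌈(18·119)/162⌉ = ⌈2261/162⌉ − ⌈2142/162⌉ = 14 − 14 = 0
n=19: ⌈(20·119)/162⌉ − ⌈(19·119)/162⌉ = ⌈2380/162⌉ − ⌈2261/162⌉ = 15 − 14 = 1
n=20: ⌈(21·119)/162⌉ − ⌈(20·119)/162⌉ = ⌈2499/162⌉ − ⌈2380/162⌉ = 16 − 15 = 1
n=21: ⌈(22·119)/162⌉ − ⌈(21·119)/162⌉ = ⌈2618/162⌉ − ⌈2499/162⌉ = 17 − 16 = 1
n=22: ⌈(23·119)/162⌉ − ⌈(22·119)/162⌉ = ⌈2737/162⌉ − ⌈2618/162⌉ = 17 − 17 = 0
n=23: ⌈(24·119)/162⌉ − ⌈(23·119)/162⌉ = ⌈2856/162⌉ − ⌈2737/162⌉ = 18 − 17 = 1
n=24: ⌈(25·119)/162⌉ − ⌈(24·119)/162⌉ = ⌈2975/162⌉ − ⌈2856/162⌉ = 19 − 18 = 1
n=25: ⌈(26·119)/162⌉ − ⌈(25·119)/162⌉ = ⌈3094/162⌉ − ⌈2975/162⌉ = 20 − 19 = 1
n=26: ⌈(27·119)/162⌉ − ⌈(26·119)/162⌉ = ⌈3213/162⌉ − ⌈3094/162⌉ = 20 − 20 = 0
n=27: ⌈(28·119)/162⌉ − ⌈(27·119)/162⌉ = ⌈3332/162⌉ − ⌈3213/162⌉ = 21 − 20 = 1
n=28: ⌈(29·119)/162⌉ − ⌈(28·119)/162⌉ = ⌈3451/162⌉ − ⌈3332/162⌉ = 22 − 21 = 1
n=29: ⌈(30·119)/162⌉ − ⌈(29·119)/162⌉ = ⌈3570/162⌉ − ⌈3451/162⌉ = 23 − 22 = 1
n=30: ⌈(31·119)/162⌉ − ⌈(30·119)/162⌉ = ⌈3689/162⌉ − ⌈3570/162⌉ = 23 − 23 = 0
n=31: ⌈(32·119)/162⌉ − ⌈(31·119)/162⌉ = ⌈3808/162⌉ − ⌈3689/162⌉ = 24 − 23 = 1
n=32: ⌈(33·119)/162⌉ − ⌈(32·119)/162⌉ = ⌈3927/162⌉ − ⌈3808/162⌉ = 25 − 24 = 1
n=33: ⌈(34·119)/162⌉ − ⌈(33·119)/162⌉ = ⌈4046/162⌉ − ⌈3927/162⌉ = 25 − 25 = 0
n=34: ⌈(35·119)/162⌉ − ⌈(34·119)/162⌉ = ⌈4165/162⌉ − ⌈4046/162⌉ = 26 − 25 = 1
n=35: ⌈(36·119)/162⌉ − ⌈(35·119)/162⌉ = ⌈4284/162⌉ − ⌈4165/162⌉ = 27 − 26 = 1
n=36: ⌈(37·119)/162⌉ − ⌈(36·119)/162⌉ = ⌈4403/162⌉ − ⌈4284/162⌉ = 28 − 27 = 1
n=37: ⌈(38·119)/162⌉ − ⌈(37·119)/162⌉ = ⌈4522/162⌉ − ⌈4403/162⌉ = 28 − 28 = 0
n=38: ⌈(39·119)/162⌉ − ⌈(38·119)/162⌉ = ⌈4641/162⌉ − ⌈4522/162⌉ = 29 − 28 = 1
n=39: ⌈(40·119)/162⌉ − ⌈(39·119)/162⌉ = ⌈4760/162⌉ − ⌈4641/162⌉ = 30 − 29 = 1
n=40: ⌈(41·119)/162⌉ − ⌈(40·119)/162⌉ = ⌈4879/162⌉ − ⌈4760/162⌉ = 31 − 30 = 1
n=41: ⌈(42·119)/162⌉ − ⌈(41·119)/162⌉ = ⌈4998/162⌉ − ⌈4879/162⌉ = 31 − 31 = 0
n=42: ⌈(43·119)/162⌉ − ⌈(42·119)/162⌉ = ⌈5117/162⌉ − ⌈4998/162⌉ = 32 − 31 = 1
n=43: ⌈(44·119)/162⌉ − ⌈(43·119)/162⌉ = ⌈5236/162⌉ − ⌈5117/162⌉ = 33 − 32 = 1
n=44: ⌈(45·119)/162⌉ − ⌈(44·119)/162⌉ = ⌈5355/162⌉ − ⌈5236/162⌉ = 34 − 33 = 1
n=45: ⌈(46·119)/162⌉ − ⌈(45·119)/162⌉ = ⌈5474/162⌉ − ⌈5355/162⌉ = 34 − 34 = 0
n=46: ⌈(47·119)/162⌉ − ⌈(46·119)/162⌉ = ⌈5593/162⌉ − ⌈5474/162⌉ = 35 − 34 = 1
n=47: ⌈(48·119)/162⌉ − ⌈(47·119)/162⌉ = ⌈5712/162⌉ − ⌈5593/162⌉ = 36 − 35 = 1
n=48: ⌈(49·119)/162⌉ − ⌈(48·119)/162⌉ = ⌈5831/162⌉ − ⌈5712/162⌉ = 36 − 36 = 0
n=49: ⌈(50·119)/162⌉ − ⌈(49·119)/162⌉ = ⌈5950/162⌉ − ⌈5831/162⌉ = 37 − 36 = 1
n=50: ⌈(51·119)/162⌉ − ⌈(50·119)/162⌉ = ⌈6069/162⌉ − ⌈5950/162⌉ = 38 − 37 = 1

111011101110111011011101110111011011101110111011011


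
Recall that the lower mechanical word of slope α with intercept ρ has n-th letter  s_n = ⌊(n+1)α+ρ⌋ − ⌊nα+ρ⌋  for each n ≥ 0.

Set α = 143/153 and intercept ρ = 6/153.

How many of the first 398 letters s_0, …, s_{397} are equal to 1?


#1s = Σ_{n=0}^{397} s_n = Σ_{n=0}^{397} (⌊(n+1)α+ρ⌋ − ⌊nα+ρ⌋)
the sum telescopes: every ⌊nα+ρ⌋ with 0 < n < 398 appears once with + and once with −, leaving ⌊398α+ρ⌋ − ⌊0·α+ρ⌋
398α + ρ = (398·143 + 6) / 153 = 56920/153
ρ = 6/153
⌊56920/153⌋ = 372,  ⌊6/153⌋ = 0
#1s = 372 − 0 = 372

372


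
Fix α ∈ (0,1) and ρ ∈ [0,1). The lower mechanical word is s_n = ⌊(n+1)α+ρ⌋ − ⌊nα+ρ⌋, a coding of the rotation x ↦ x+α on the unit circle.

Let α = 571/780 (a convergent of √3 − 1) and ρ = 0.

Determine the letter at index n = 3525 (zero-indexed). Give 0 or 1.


1

(n+1)α + ρ = (3526·571) / 780 = 2013346/780
nα + ρ     = (3525·571) / 780 = 2012775/780
⌊2013346/780⌋ = 2581,  ⌊2012775/780⌋ = 2580
s_{3525} = 2581 − 2580 = 1


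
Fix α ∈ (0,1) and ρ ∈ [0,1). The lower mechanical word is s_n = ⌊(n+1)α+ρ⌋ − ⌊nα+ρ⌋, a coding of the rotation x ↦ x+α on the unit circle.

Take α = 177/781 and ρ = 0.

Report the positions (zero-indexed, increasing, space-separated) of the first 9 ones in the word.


4 8 13 17 22 26 30 35 39

n=0: ⌊177/781⌋−⌊0/781⌋ = 0−0 = 0
n=1: ⌊354/781⌋−⌊177/781⌋ = 0−0 = 0
n=2: ⌊531/781⌋−⌊354/781⌋ = 0−0 = 0
n=3: ⌊708/781⌋−⌊531/781⌋ = 0−0 = 0
n=4: ⌊885/781⌋−⌊708/781⌋ = 1−0 = 1  ← one
n=5: ⌊1062/781⌋−⌊885/781⌋ = 1−1 = 0
n=6: ⌊1239/781⌋−⌊1062/781⌋ = 1−1 = 0
n=7: ⌊1416/781⌋−⌊1239/781⌋ = 1−1 = 0
n=8: ⌊1593/781⌋−⌊1416/781⌋ = 2−1 = 1  ← one
n=9: ⌊1770/781⌋−⌊1593/781⌋ = 2−2 = 0
n=10: ⌊1947/781⌋−⌊1770/781⌋ = 2−2 = 0
n=11: ⌊2124/781⌋−⌊1947/781⌋ = 2−2 = 0
n=12: ⌊2301/781⌋−⌊2124/781⌋ = 2−2 = 0
n=13: ⌊2478/781⌋−⌊2301/781⌋ = 3−2 = 1  ← one
n=14: ⌊2655/781⌋−⌊2478/781⌋ = 3−3 = 0
n=15: ⌊2832/781⌋−⌊2655/781⌋ = 3−3 = 0
n=16: ⌊3009/781⌋−⌊2832/781⌋ = 3−3 = 0
n=17: ⌊3186/781⌋−⌊3009/781⌋ = 4−3 = 1  ← one
n=18: ⌊3363/781⌋−⌊3186/781⌋ = 4−4 = 0
n=19: ⌊3540/781⌋−⌊3363/781⌋ = 4−4 = 0
n=20: ⌊3717/781⌋−⌊3540/781⌋ = 4−4 = 0
n=21: ⌊3894/781⌋−⌊3717/781⌋ = 4−4 = 0
n=22: ⌊4071/781⌋−⌊3894/781⌋ = 5−4 = 1  ← one
n=23: ⌊4248/781⌋−⌊4071/781⌋ = 5−5 = 0
n=24: ⌊4425/781⌋−⌊4248/781⌋ = 5−5 = 0
n=25: ⌊4602/781⌋−⌊4425/781⌋ = 5−5 = 0
n=26: ⌊4779/781⌋−⌊4602/781⌋ = 6−5 = 1  ← one
n=27: ⌊4956/781⌋−⌊4779/781⌋ = 6−6 = 0
n=28: ⌊5133/781⌋−⌊4956/781⌋ = 6−6 = 0
n=29: ⌊5310/781⌋−⌊5133/781⌋ = 6−6 = 0
n=30: ⌊5487/781⌋−⌊5310/781⌋ = 7−6 = 1  ← one
n=31: ⌊5664/781⌋−⌊5487/781⌋ = 7−7 = 0
n=32: ⌊5841/781⌋−⌊5664/781⌋ = 7−7 = 0
n=33: ⌊6018/781⌋−⌊5841/781⌋ = 7−7 = 0
n=34: ⌊6195/781⌋−⌊6018/781⌋ = 7−7 = 0
n=35: ⌊6372/781⌋−⌊6195/781⌋ = 8−7 = 1  ← one
n=36: ⌊6549/781⌋−⌊6372/781⌋ = 8−8 = 0
n=37: ⌊6726/781⌋−⌊6549/781⌋ = 8−8 = 0
n=38: ⌊6903/781⌋−⌊6726/781⌋ = 8−8 = 0
n=39: ⌊7080/781⌋−⌊6903/781⌋ = 9−8 = 1  ← one
positions of the first 9 ones: 4 8 13 17 22 26 30 35 39


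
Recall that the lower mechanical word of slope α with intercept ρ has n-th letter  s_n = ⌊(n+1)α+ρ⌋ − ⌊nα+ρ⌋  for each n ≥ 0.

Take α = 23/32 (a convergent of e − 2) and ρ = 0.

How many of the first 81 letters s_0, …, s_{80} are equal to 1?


#1s = Σ_{n=0}^{80} s_n = Σ_{n=0}^{80} (⌊(n+1)α+ρ⌋ − ⌊nα+ρ⌋)
the sum telescopes: every ⌊nα+ρ⌋ with 0 < n < 81 appears once with + and once with −, leaving ⌊81α+ρ⌋ − ⌊0·α+ρ⌋
81α + ρ = (81·23) / 32 = 1863/32
ρ = 0/32
⌊1863/32⌋ = 58,  ⌊0/32⌋ = 0
#1s = 58 − 0 = 58

58


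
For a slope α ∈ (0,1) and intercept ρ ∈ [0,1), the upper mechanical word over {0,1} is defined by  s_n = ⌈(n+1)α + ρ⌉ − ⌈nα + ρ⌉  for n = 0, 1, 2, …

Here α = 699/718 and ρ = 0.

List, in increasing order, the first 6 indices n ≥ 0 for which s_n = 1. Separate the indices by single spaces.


0 1 2 3 4 5

n=0: ⌈699/718⌉−⌈0/718⌉ = 1−0 = 1  ← one
n=1: ⌈1398/718⌉−⌈699/718⌉ = 2−1 = 1  ← one
n=2: ⌈2097/718⌉−⌈1398/718⌉ = 3−2 = 1  ← one
n=3: ⌈2796/718⌉−⌈2097/718⌉ = 4−3 = 1  ← one
n=4: ⌈3495/718⌉−⌈2796/718⌉ = 5−4 = 1  ← one
n=5: ⌈4194/718⌉−⌈3495/718⌉ = 6−5 = 1  ← one
positions of the first 6 ones: 0 1 2 3 4 5


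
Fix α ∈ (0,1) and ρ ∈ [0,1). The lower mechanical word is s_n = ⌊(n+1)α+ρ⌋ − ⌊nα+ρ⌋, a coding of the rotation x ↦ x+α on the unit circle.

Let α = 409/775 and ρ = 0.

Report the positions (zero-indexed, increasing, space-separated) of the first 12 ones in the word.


1 3 5 7 9 11 13 15 17 18 20 22

n=0: ⌊409/775⌋−⌊0/775⌋ = 0−0 = 0
n=1: ⌊818/775⌋−⌊409/775⌋ = 1−0 = 1  ← one
n=2: ⌊1227/775⌋−⌊818/775⌋ = 1−1 = 0
n=3: ⌊1636/775⌋−⌊1227/775⌋ = 2−1 = 1  ← one
n=4: ⌊2045/775⌋−⌊1636/775⌋ = 2−2 = 0
n=5: ⌊2454/775⌋−⌊2045/775⌋ = 3−2 = 1  ← one
n=6: ⌊2863/775⌋−⌊2454/775⌋ = 3−3 = 0
n=7: ⌊3272/775⌋−⌊2863/775⌋ = 4−3 = 1  ← one
n=8: ⌊3681/775⌋−⌊3272/775⌋ = 4−4 = 0
n=9: ⌊4090/775⌋−⌊3681/775⌋ = 5−4 = 1  ← one
n=10: ⌊4499/775⌋−⌊4090/775⌋ = 5−5 = 0
n=11: ⌊4908/775⌋−⌊4499/775⌋ = 6−5 = 1  ← one
n=12: ⌊5317/775⌋−⌊4908/775⌋ = 6−6 = 0
n=13: ⌊5726/775⌋−⌊5317/775⌋ = 7−6 = 1  ← one
n=14: ⌊6135/775⌋−⌊5726/775⌋ = 7−7 = 0
n=15: ⌊6544/775⌋−⌊6135/775⌋ = 8−7 = 1  ← one
n=16: ⌊6953/775⌋−⌊6544/775⌋ = 8−8 = 0
n=17: ⌊7362/775⌋−⌊6953/775⌋ = 9−8 = 1  ← one
n=18: ⌊7771/775⌋−⌊7362/775⌋ = 10−9 = 1  ← one
n=19: ⌊8180/775⌋−⌊7771/775⌋ = 10−10 = 0
n=20: ⌊8589/775⌋−⌊8180/775⌋ = 11−10 = 1  ← one
n=21: ⌊8998/775⌋−⌊8589/775⌋ = 11−11 = 0
n=22: ⌊9407/775⌋−⌊8998/775⌋ = 12−11 = 1  ← one
positions of the first 12 ones: 1 3 5 7 9 11 13 15 17 18 20 22


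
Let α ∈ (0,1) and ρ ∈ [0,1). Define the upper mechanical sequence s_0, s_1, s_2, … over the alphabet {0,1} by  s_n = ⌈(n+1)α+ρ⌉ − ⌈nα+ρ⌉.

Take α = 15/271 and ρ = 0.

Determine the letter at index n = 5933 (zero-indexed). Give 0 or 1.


0

(n+1)α + ρ = (5934·15) / 271 = 89010/271
nα + ρ     = (5933·15) / 271 = 88995/271
⌈89010/271⌉ = 329,  ⌈88995/271⌉ = 329
s_{5933} = 329 − 329 = 0


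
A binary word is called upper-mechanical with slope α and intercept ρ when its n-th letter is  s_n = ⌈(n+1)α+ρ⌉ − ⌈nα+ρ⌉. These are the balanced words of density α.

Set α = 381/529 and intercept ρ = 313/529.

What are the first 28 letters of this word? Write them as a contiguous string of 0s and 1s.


1101101110110111011011101110

n=0: ⌈(1·381+313)/529⌉ − ⌈(0·381+313)/529⌉ = ⌈694/529⌉ − ⌈313/529⌉ = 2 − 1 = 1
n=1: ⌈(2·381+313)/529⌉ − ⌈(1·381+313)/529⌉ = ⌈1075/529⌉ − ⌈694/529⌉ = 3 − 2 = 1
n=2: ⌈(3·381+313)/529⌉ − ⌈(2·381+313)/529⌉ = ⌈1456/529⌉ − ⌈1075/529⌉ = 3 − 3 = 0
n=3: ⌈(4·381+313)/529⌉ − ⌈(3·381+313)/529⌉ = ⌈1837/529⌉ − ⌈1456/529⌉ = 4 − 3 = 1
n=4: ⌈(5·381+313)/529⌉ − ⌈(4·381+313)/529⌉ = ⌈2218/529⌉ − ⌈1837/529⌉ = 5 − 4 = 1
n=5: ⌈(6·381+313)/529⌉ − ⌈(5·381+313)/529⌉ = ⌈2599/529⌉ − ⌈2218/529⌉ = 5 − 5 = 0
n=6: ⌈(7·381+313)/529⌉ − ⌈(6·381+313)/529⌉ = ⌈2980/529⌉ − ⌈2599/529⌉ = 6 − 5 = 1
n=7: ⌈(8·381+313)/529⌉ − ⌈(7·381+313)/529⌉ = ⌈3361/529⌉ − ⌈2980/529⌉ = 7 − 6 = 1
n=8: ⌈(9·381+313)/529⌉ − ⌈(8·381+313)/529⌉ = ⌈3742/529⌉ − ⌈3361/529⌉ = 8 − 7 = 1
n=9: ⌈(10·381+313)/529⌉ − ⌈(9·381+313)/529⌉ = ⌈4123/529⌉ − ⌈3742/529⌉ = 8 − 8 = 0
n=10: ⌈(11·381+313)/529⌉ − ⌈(10·381+313)/529⌉ = ⌈4504/529⌉ − ⌈4123/529⌉ = 9 − 8 = 1
n=11: ⌈(12·381+313)/529⌉ − ⌈(11·381+313)/529⌉ = ⌈4885/529⌉ − ⌈4504/529⌉ = 10 − 9 = 1
n=12: ⌈(13·381+313)/529⌉ − ⌈(12·381+313)/529⌉ = ⌈5266/529⌉ − ⌈4885/529⌉ = 10 − 10 = 0
n=13: ⌈(14·381+313)/529⌉ − ⌈(13·381+313)/529⌉ = ⌈5647/529⌉ − ⌈5266/529⌉ = 11 − 10 = 1
n=14: ⌈(15·381+313)/529⌉ − ⌈(14·381+313)/529⌉ = ⌈6028/529⌉ − ⌈5647/529⌉ = 12 − 11 = 1
n=15: ⌈(16·381+313)/529⌉ − ⌈(15·381+313)/529⌉ = ⌈6409/529⌉ − ⌈6028/529⌉ = 13 − 12 = 1
n=16: ⌈(17·381+313)/529⌉ − ⌈(16·381+313)/529⌉ = ⌈6790/529⌉ − ⌈6409/529⌉ = 13 − 13 = 0
n=17: ⌈(18·381+313)/529⌉ − ⌈(17·381+313)/529⌉ = ⌈7171/529⌉ − ⌈6790/529⌉ = 14 − 13 = 1
n=18: ⌈(19·381+313)/529⌉ − ⌈(18·381+313)/529⌉ = ⌈7552/529⌉ − ⌈7171/529⌉ = 15 − 14 = 1
n=19: ⌈(20·381+313)/529⌉ − ⌈(19·381+313)/529⌉ = ⌈7933/529⌉ − ⌈7552/529⌉ = 15 − 15 = 0
n=20: ⌈(21·381+313)/529⌉ − ⌈(20·381+313)/529⌉ = ⌈8314/529⌉ − ⌈7933/529⌉ = 16 − 15 = 1
n=21: ⌈(22·381+313)/529⌉ − ⌈(21·381+313)/529⌉ = ⌈8695/529⌉ − ⌈8314/529⌉ = 17 − 16 = 1
n=22: ⌈(23·381+313)/529⌉ − ⌈(22·381+313)/529⌉ = ⌈9076/529⌉ − ⌈8695/529⌉ = 18 − 17 = 1
n=23: ⌈(24·381+313)/529⌉ − ⌈(23·381+313)/529⌉ = ⌈9457/529⌉ − ⌈9076/529⌉ = 18 − 18 = 0
n=24: ⌈(25·381+313)/529⌉ − ⌈(24·381+313)/529⌉ = ⌈9838/529⌉ − ⌈9457/529⌉ = 19 − 18 = 1
n=25: ⌈(26·381+313)/529⌉ − ⌈(25·381+313)/529⌉ = ⌈10219/529⌉ − ⌈9838/529⌉ = 20 − 19 = 1
n=26: ⌈(27·381+313)/529⌉ − ⌈(26·381+313)/529⌉ = ⌈10600/529⌉ − ⌈10219/529⌉ = 21 − 20 = 1
n=27: ⌈(28·381+313)/529⌉ − ⌈(27·381+313)/529⌉ = ⌈10981/529⌉ − ⌈10600/529⌉ = 21 − 21 = 0


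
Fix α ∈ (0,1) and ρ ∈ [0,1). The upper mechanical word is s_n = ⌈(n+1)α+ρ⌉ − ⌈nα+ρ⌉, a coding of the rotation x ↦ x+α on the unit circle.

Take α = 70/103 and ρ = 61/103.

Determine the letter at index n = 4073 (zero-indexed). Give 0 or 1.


(n+1)α + ρ = (4074·70 + 61) / 103 = 285241/103
nα + ρ     = (4073·70 + 61) / 103 = 285171/103
⌈285241/103⌉ = 2770,  ⌈285171/103⌉ = 2769
s_{4073} = 2770 − 2769 = 1

1


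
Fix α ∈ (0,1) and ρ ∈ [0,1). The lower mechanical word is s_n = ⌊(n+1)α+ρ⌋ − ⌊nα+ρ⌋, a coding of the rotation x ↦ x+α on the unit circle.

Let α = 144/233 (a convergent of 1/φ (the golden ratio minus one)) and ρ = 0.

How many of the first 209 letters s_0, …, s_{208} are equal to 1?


129

#1s = Σ_{n=0}^{208} s_n = Σ_{n=0}^{208} (⌊(n+1)α+ρ⌋ − ⌊nα+ρ⌋)
the sum telescopes: every ⌊nα+ρ⌋ with 0 < n < 209 appears once with + and once with −, leaving ⌊209α+ρ⌋ − ⌊0·α+ρ⌋
209α + ρ = (209·144) / 233 = 30096/233
ρ = 0/233
⌊30096/233⌋ = 129,  ⌊0/233⌋ = 0
#1s = 129 − 0 = 129


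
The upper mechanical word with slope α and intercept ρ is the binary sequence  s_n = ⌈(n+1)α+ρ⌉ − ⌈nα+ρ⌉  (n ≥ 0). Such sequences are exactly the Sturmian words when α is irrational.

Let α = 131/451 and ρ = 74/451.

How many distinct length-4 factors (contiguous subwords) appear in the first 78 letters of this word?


5

t_n = ⌈(n·131+74)/451⌉ for n = 0 … 78:
  n=0…9: ⌈74/451⌉=1 ⌈205/451⌉=1 ⌈336/451⌉=1 ⌈467/451⌉=2 ⌈598/451⌉=2 ⌈729/451⌉=2 ⌈860/451⌉=2 ⌈991/451⌉=3 ⌈1122/451⌉=3 ⌈1253/451⌉=3
  n=10…19: ⌈1384/451⌉=4 ⌈1515/451⌉=4 ⌈1646/451⌉=4 ⌈1777/451⌉=4 ⌈1908/451⌉=5 ⌈2039/451⌉=5 ⌈2170/451⌉=5 ⌈2301/451⌉=6 ⌈2432/451⌉=6 ⌈2563/451⌉=6
  n=20…29: ⌈2694/451⌉=6 ⌈2825/451⌉=7 ⌈2956/451⌉=7 ⌈3087/451⌉=7 ⌈3218/451⌉=8 ⌈3349/451⌉=8 ⌈3480/451⌉=8 ⌈3611/451⌉=9 ⌈3742/451⌉=9 ⌈3873/451⌉=9
  n=30…39: ⌈4004/451⌉=9 ⌈4135/451⌉=10 ⌈4266/451⌉=10 ⌈4397/451⌉=10 ⌈4528/451⌉=11 ⌈4659/451⌉=11 ⌈4790/451⌉=11 ⌈4921/451⌉=11 ⌈5052/451⌉=12 ⌈5183/451⌉=12
  n=40…49: ⌈5314/451⌉=12 ⌈5445/451⌉=13 ⌈5576/451⌉=13 ⌈5707/451⌉=13 ⌈5838/451⌉=13 ⌈5969/451⌉=14 ⌈6100/451⌉=14 ⌈6231/451⌉=14 ⌈6362/451⌉=15 ⌈6493/451⌉=15
  n=50…59: ⌈6624/451⌉=15 ⌈6755/451⌉=15 ⌈6886/451⌉=16 ⌈7017/451⌉=16 ⌈7148/451⌉=16 ⌈7279/451⌉=17 ⌈7410/451⌉=17 ⌈7541/451⌉=17 ⌈7672/451⌉=18 ⌈7803/451⌉=18
  n=60…69: ⌈7934/451⌉=18 ⌈8065/451⌉=18 ⌈8196/451⌉=19 ⌈8327/451⌉=19 ⌈8458/451⌉=19 ⌈8589/451⌉=20 ⌈8720/451⌉=20 ⌈8851/451⌉=20 ⌈8982/451⌉=20 ⌈9113/451⌉=21
  n=70…78: ⌈9244/451⌉=21 ⌈9375/451⌉=21 ⌈9506/451⌉=22 ⌈9637/451⌉=22 ⌈9768/451⌉=22 ⌈9899/451⌉=22 ⌈10030/451⌉=23 ⌈10161/451⌉=23 ⌈10292/451⌉=23
s_n = t_(n+1) − t_n for n = 0 … 77 gives
prefix = 001000100100010010001001001000100100010010001001000100100100010010001001000100
slide a length-4 window over [0..3] … [74..77] (75 windows); first occurrence of each distinct factor:
  [  0..  3] 0010
  [  1..  4] 0100
  [  2..  5] 1000
  [  3..  6] 0001
  [  6..  9] 1001
  (the other 70 windows repeat one of these)
distinct factors: {0001, 0010, 0100, 1000, 1001}
count = 5  (Sturmian bound for length 4 is 5)


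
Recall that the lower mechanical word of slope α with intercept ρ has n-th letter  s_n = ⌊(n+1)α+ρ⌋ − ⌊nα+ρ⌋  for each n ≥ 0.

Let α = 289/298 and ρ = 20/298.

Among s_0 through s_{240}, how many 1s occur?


233

#1s = Σ_{n=0}^{240} s_n = Σ_{n=0}^{240} (⌊(n+1)α+ρ⌋ − ⌊nα+ρ⌋)
the sum telescopes: every ⌊nα+ρ⌋ with 0 < n < 241 appears once with + and once with −, leaving ⌊241α+ρ⌋ − ⌊0·α+ρ⌋
241α + ρ = (241·289 + 20) / 298 = 69669/298
ρ = 20/298
⌊69669/298⌋ = 233,  ⌊20/298⌋ = 0
#1s = 233 − 0 = 233


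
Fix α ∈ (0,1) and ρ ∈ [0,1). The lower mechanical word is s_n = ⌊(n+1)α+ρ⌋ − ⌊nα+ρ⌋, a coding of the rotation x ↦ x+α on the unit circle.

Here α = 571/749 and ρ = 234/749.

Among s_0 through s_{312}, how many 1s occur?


#1s = Σ_{n=0}^{312} s_n = Σ_{n=0}^{312} (⌊(n+1)α+ρ⌋ − ⌊nα+ρ⌋)
the sum telescopes: every ⌊nα+ρ⌋ with 0 < n < 313 appears once with + and once with −, leaving ⌊313α+ρ⌋ − ⌊0·α+ρ⌋
313α + ρ = (313·571 + 234) / 749 = 178957/749
ρ = 234/749
⌊178957/749⌋ = 238,  ⌊234/749⌋ = 0
#1s = 238 − 0 = 238

238


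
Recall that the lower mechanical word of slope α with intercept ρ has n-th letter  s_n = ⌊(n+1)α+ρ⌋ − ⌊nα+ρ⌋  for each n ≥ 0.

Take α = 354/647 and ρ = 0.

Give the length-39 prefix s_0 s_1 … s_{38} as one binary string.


n=0: ⌊(1·354)/647⌋ − ⌊(0·354)/647⌋ = ⌊354/647⌋ − ⌊0/647⌋ = 0 − 0 = 0
n=1: ⌊(2·354)/647⌋ − ⌊(1·354)/647⌋ = ⌊708/647⌋ − ⌊354/647⌋ = 1 − 0 = 1
n=2: ⌊(3·354)/647⌋ − ⌊(2·354)/647⌋ = ⌊1062/647⌋ − ⌊708/647⌋ = 1 − 1 = 0
n=3: ⌊(4·354)/647⌋ − ⌊(3·354)/647⌋ = ⌊1416/647⌋ − ⌊1062/647⌋ = 2 − 1 = 1
n=4: ⌊(5·354)/647⌋ − ⌊(4·354)/647⌋ = ⌊1770/647⌋ − ⌊1416/647⌋ = 2 − 2 = 0
n=5: ⌊(6·354)/647⌋ − ⌊(5·354)/647⌋ = ⌊2124/647⌋ − ⌊1770/647⌋ = 3 − 2 = 1
n=6: ⌊(7·354)/647⌋ − ⌊(6·354)/647⌋ = ⌊2478/647⌋ − ⌊2124/647⌋ = 3 − 3 = 0
n=7: ⌊(8·354)/647⌋ − ⌊(7·354)/647⌋ = ⌊2832/647⌋ − ⌊2478/647⌋ = 4 − 3 = 1
n=8: ⌊(9·354)/647⌋ − ⌊(8·354)/647⌋ = ⌊3186/647⌋ − ⌊2832/647⌋ = 4 − 4 = 0
n=9: ⌊(10·354)/647⌋ − ⌊(9·354)/647⌋ = ⌊3540/647⌋ − ⌊3186/647⌋ = 5 − 4 = 1
n=10: ⌊(11·354)/647⌋ − ⌊(10·354)/647⌋ = ⌊3894/647⌋ − ⌊3540/647⌋ = 6 − 5 = 1
n=11: ⌊(12·354)/647⌋ − ⌊(11·354)/647⌋ = ⌊4248/647⌋ − ⌊3894/647⌋ = 6 − 6 = 0
n=12: ⌊(13·354)/647⌋ − ⌊(12·354)/647⌋ = ⌊4602/647⌋ − ⌊4248/647⌋ = 7 − 6 = 1
n=13: ⌊(14·354)/647⌋ − ⌊(13·354)/647⌋ = ⌊4956/647⌋ − ⌊4602/647⌋ = 7 − 7 = 0
n=14: ⌊(15·354)/647⌋ − ⌊(14·354)/647⌋ = ⌊5310/647⌋ − ⌊4956/647⌋ = 8 − 7 = 1
n=15: ⌊(16·354)/647⌋ − ⌊(15·354)/647⌋ = ⌊5664/647⌋ − ⌊5310/647⌋ = 8 − 8 = 0
n=16: ⌊(17·354)/647⌋ − ⌊(16·354)/647⌋ = ⌊6018/647⌋ − ⌊5664/647⌋ = 9 − 8 = 1
n=17: ⌊(18·354)/647⌋ − ⌊(17·354)/647⌋ = ⌊6372/647⌋ − ⌊6018/647⌋ = 9 − 9 = 0
n=18: ⌊(19·354)/647⌋ − ⌊(18·354)/647⌋ = ⌊6726/647⌋ − ⌊6372/647⌋ = 10 − 9 = 1
n=19: ⌊(20·354)/647⌋ − ⌊(19·354)/647⌋ = ⌊7080/647⌋ − ⌊6726/647⌋ = 10 − 10 = 0
n=20: ⌊(21·354)/647⌋ − ⌊(20·354)/647⌋ = ⌊7434/647⌋ − ⌊7080/647⌋ = 11 − 10 = 1
n=21: ⌊(22·354)/647⌋ − ⌊(21·354)/647⌋ = ⌊7788/647⌋ − ⌊7434/647⌋ = 12 − 11 = 1
n=22: ⌊(23·354)/647⌋ − ⌊(22·354)/647⌋ = ⌊8142/647⌋ − ⌊7788/647⌋ = 12 − 12 = 0
n=23: ⌊(24·354)/647⌋ − ⌊(23·354)/647⌋ = ⌊8496/647⌋ − ⌊8142/647⌋ = 13 − 12 = 1
n=24: ⌊(25·354)/647⌋ − ⌊(24·354)/647⌋ = ⌊8850/647⌋ − ⌊8496/647⌋ = 13 − 13 = 0
n=25: ⌊(26·354)/647⌋ − ⌊(25·354)/647⌋ = ⌊9204/647⌋ − ⌊8850/647⌋ = 14 − 13 = 1
n=26: ⌊(27·354)/647⌋ − ⌊(26·354)/647⌋ = ⌊9558/647⌋ − ⌊9204/647⌋ = 14 − 14 = 0
n=27: ⌊(28·354)/647⌋ − ⌊(27·354)/647⌋ = ⌊9912/647⌋ − ⌊9558/647⌋ = 15 − 14 = 1
n=28: ⌊(29·354)/647⌋ − ⌊(28·354)/647⌋ = ⌊10266/647⌋ − ⌊9912/647⌋ = 15 − 15 = 0
n=29: ⌊(30·354)/647⌋ − ⌊(29·354)/647⌋ = ⌊10620/647⌋ − ⌊10266/647⌋ = 16 − 15 = 1
n=30: ⌊(31·354)/647⌋ − ⌊(30·354)/647⌋ = ⌊10974/647⌋ − ⌊10620/647⌋ = 16 − 16 = 0
n=31: ⌊(32·354)/647⌋ − ⌊(31·354)/647⌋ = ⌊11328/647⌋ − ⌊10974/647⌋ = 17 − 16 = 1
n=32: ⌊(33·354)/647⌋ − ⌊(32·354)/647⌋ = ⌊11682/647⌋ − ⌊11328/647⌋ = 18 − 17 = 1
n=33: ⌊(34·354)/647⌋ − ⌊(33·354)/647⌋ = ⌊12036/647⌋ − ⌊11682/647⌋ = 18 − 18 = 0
n=34: ⌊(35·354)/647⌋ − ⌊(34·354)/647⌋ = ⌊12390/647⌋ − ⌊12036/647⌋ = 19 − 18 = 1
n=35: ⌊(36·354)/647⌋ − ⌊(35·354)/647⌋ = ⌊12744/647⌋ − ⌊12390/647⌋ = 19 − 19 = 0
n=36: ⌊(37·354)/647⌋ − ⌊(36·354)/647⌋ = ⌊13098/647⌋ − ⌊12744/647⌋ = 20 − 19 = 1
n=37: ⌊(38·354)/647⌋ − ⌊(37·354)/647⌋ = ⌊13452/647⌋ − ⌊13098/647⌋ = 20 − 20 = 0
n=38: ⌊(39·354)/647⌋ − ⌊(38·354)/647⌋ = ⌊13806/647⌋ − ⌊13452/647⌋ = 21 − 20 = 1

010101010110101010101101010101011010101


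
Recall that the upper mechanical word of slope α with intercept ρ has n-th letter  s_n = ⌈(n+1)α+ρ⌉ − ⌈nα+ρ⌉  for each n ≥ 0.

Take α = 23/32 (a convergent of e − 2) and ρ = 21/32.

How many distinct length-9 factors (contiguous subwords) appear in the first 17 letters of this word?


7

t_n = ⌈(n·23+21)/32⌉ for n = 0 … 17:
  n=0…9: ⌈21/32⌉=1 ⌈44/32⌉=2 ⌈67/32⌉=3 ⌈90/32⌉=3 ⌈113/32⌉=4 ⌈136/32⌉=5 ⌈159/32⌉=5 ⌈182/32⌉=6 ⌈205/32⌉=7 ⌈228/32⌉=8
  n=10…17: ⌈251/32⌉=8 ⌈274/32⌉=9 ⌈297/32⌉=10 ⌈320/32⌉=10 ⌈343/32⌉=11 ⌈366/32⌉=12 ⌈389/32⌉=13 ⌈412/32⌉=13
s_n = t_(n+1) − t_n for n = 0 … 16 gives
prefix = 11011011101101110
slide a length-9 window over [0..8] … [8..16] (9 windows); first occurrence of each distinct factor:
  [  0..  8] 110110111
  [  1..  9] 101101110
  [  2.. 10] 011011101
  [  3.. 11] 110111011
  [  4.. 12] 101110110
  [  5.. 13] 011101101
  [  6.. 14] 111011011
  (the other 2 windows repeat one of these)
distinct factors: {011011101, 011101101, 101101110, 101110110, 110110111, 110111011, 111011011}
count = 7  (Sturmian bound for length 9 is 10)


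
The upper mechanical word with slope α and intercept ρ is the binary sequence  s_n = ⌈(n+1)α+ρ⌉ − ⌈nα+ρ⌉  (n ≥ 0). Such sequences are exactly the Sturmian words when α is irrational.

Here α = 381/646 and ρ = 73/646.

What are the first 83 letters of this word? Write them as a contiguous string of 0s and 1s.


01011010110101011010110101101010110101101011010110101011010110101101010110101101011

n=0: ⌈(1·381+73)/646⌉ − ⌈(0·381+73)/646⌉ = ⌈454/646⌉ − ⌈73/646⌉ = 1 − 1 = 0
n=1: ⌈(2·381+73)/646⌉ − ⌈(1·381+73)/646⌉ = ⌈835/646⌉ − ⌈454/646⌉ = 2 − 1 = 1
n=2: ⌈(3·381+73)/646⌉ − ⌈(2·381+73)/646⌉ = ⌈1216/646⌉ − ⌈835/646⌉ = 2 − 2 = 0
n=3: ⌈(4·381+73)/646⌉ − ⌈(3·381+73)/646⌉ = ⌈1597/646⌉ − ⌈1216/646⌉ = 3 − 2 = 1
n=4: ⌈(5·381+73)/646⌉ − ⌈(4·381+73)/646⌉ = ⌈1978/646⌉ − ⌈1597/646⌉ = 4 − 3 = 1
n=5: ⌈(6·381+73)/646⌉ − ⌈(5·381+73)/646⌉ = ⌈2359/646⌉ − ⌈1978/646⌉ = 4 − 4 = 0
n=6: ⌈(7·381+73)/646⌉ − ⌈(6·381+73)/646⌉ = ⌈2740/646⌉ − ⌈2359/646⌉ = 5 − 4 = 1
n=7: ⌈(8·381+73)/646⌉ − ⌈(7·381+73)/646⌉ = ⌈3121/646⌉ − ⌈2740/646⌉ = 5 − 5 = 0
n=8: ⌈(9·381+73)/646⌉ − ⌈(8·381+73)/646⌉ = ⌈3502/646⌉ − ⌈3121/646⌉ = 6 − 5 = 1
n=9: ⌈(10·381+73)/646⌉ − ⌈(9·381+73)/646⌉ = ⌈3883/646⌉ − ⌈3502/646⌉ = 7 − 6 = 1
n=10: ⌈(11·381+73)/646⌉ − ⌈(10·381+73)/646⌉ = ⌈4264/646⌉ − ⌈3883/646⌉ = 7 − 7 = 0
n=11: ⌈(12·381+73)/646⌉ − ⌈(11·381+73)/646⌉ = ⌈4645/646⌉ − ⌈4264/646⌉ = 8 − 7 = 1
n=12: ⌈(13·381+73)/646⌉ − ⌈(12·381+73)/646⌉ = ⌈5026/646⌉ − ⌈4645/646⌉ = 8 − 8 = 0
n=13: ⌈(14·381+73)/646⌉ − ⌈(13·381+73)/646⌉ = ⌈5407/646⌉ − ⌈5026/646⌉ = 9 − 8 = 1
n=14: ⌈(15·381+73)/646⌉ − ⌈(14·381+73)/646⌉ = ⌈5788/646⌉ − ⌈5407/646⌉ = 9 − 9 = 0
n=15: ⌈(16·381+73)/646⌉ − ⌈(15·381+73)/646⌉ = ⌈6169/646⌉ − ⌈5788/646⌉ = 10 − 9 = 1
n=16: ⌈(17·381+73)/646⌉ − ⌈(16·381+73)/646⌉ = ⌈6550/646⌉ − ⌈6169/646⌉ = 11 − 10 = 1
n=17: ⌈(18·381+73)/646⌉ − ⌈(17·381+73)/646⌉ = ⌈6931/646⌉ − ⌈6550/646⌉ = 11 − 11 = 0
n=18: ⌈(19·381+73)/646⌉ − ⌈(18·381+73)/646⌉ = ⌈7312/646⌉ − ⌈6931/646⌉ = 12 − 11 = 1
n=19: ⌈(20·381+73)/646⌉ − ⌈(19·381+73)/646⌉ = ⌈7693/646⌉ − ⌈7312/646⌉ = 12 − 12 = 0
n=20: ⌈(21·381+73)/646⌉ − ⌈(20·381+73)/646⌉ = ⌈8074/646⌉ − ⌈7693/646⌉ = 13 − 12 = 1
n=21: ⌈(22·381+73)/646⌉ − ⌈(21·381+73)/646⌉ = ⌈8455/646⌉ − ⌈8074/646⌉ = 14 − 13 = 1
n=22: ⌈(23·381+73)/646⌉ − ⌈(22·381+73)/646⌉ = ⌈8836/646⌉ − ⌈8455/646⌉ = 14 − 14 = 0
n=23: ⌈(24·381+73)/646⌉ − ⌈(23·381+73)/646⌉ = ⌈9217/646⌉ − ⌈8836/646⌉ = 15 − 14 = 1
n=24: ⌈(25·381+73)/646⌉ − ⌈(24·381+73)/646⌉ = ⌈9598/646⌉ − ⌈9217/646⌉ = 15 − 15 = 0
n=25: ⌈(26·381+73)/646⌉ − ⌈(25·381+73)/646⌉ = ⌈9979/646⌉ − ⌈9598/646⌉ = 16 − 15 = 1
n=26: ⌈(27·381+73)/646⌉ − ⌈(26·381+73)/646⌉ = ⌈10360/646⌉ − ⌈9979/646⌉ = 17 − 16 = 1
n=27: ⌈(28·381+73)/646⌉ − ⌈(27·381+73)/646⌉ = ⌈10741/646⌉ − ⌈10360/646⌉ = 17 − 17 = 0
n=28: ⌈(29·381+73)/646⌉ − ⌈(28·381+73)/646⌉ = ⌈11122/646⌉ − ⌈10741/646⌉ = 18 − 17 = 1
n=29: ⌈(30·381+73)/646⌉ − ⌈(29·381+73)/646⌉ = ⌈11503/646⌉ − ⌈11122/646⌉ = 18 − 18 = 0
n=30: ⌈(31·381+73)/646⌉ − ⌈(30·381+73)/646⌉ = ⌈11884/646⌉ − ⌈11503/646⌉ = 19 − 18 = 1
n=31: ⌈(32·381+73)/646⌉ − ⌈(31·381+73)/646⌉ = ⌈12265/646⌉ − ⌈11884/646⌉ = 19 − 19 = 0
n=32: ⌈(33·381+73)/646⌉ − ⌈(32·381+73)/646⌉ = ⌈12646/646⌉ − ⌈12265/646⌉ = 20 − 19 = 1
n=33: ⌈(34·381+73)/646⌉ − ⌈(33·381+73)/646⌉ = ⌈13027/646⌉ − ⌈12646/646⌉ = 21 − 20 = 1
n=34: ⌈(35·381+73)/646⌉ − ⌈(34·381+73)/646⌉ = ⌈13408/646⌉ − ⌈13027/646⌉ = 21 − 21 = 0
n=35: ⌈(36·381+73)/646⌉ − ⌈(35·381+73)/646⌉ = ⌈13789/646⌉ − ⌈13408/646⌉ = 22 − 21 = 1
n=36: ⌈(37·381+73)/646⌉ − ⌈(36·381+73)/646⌉ = ⌈14170/646⌉ − ⌈13789/646⌉ = 22 − 22 = 0
n=37: ⌈(38·381+73)/646⌉ − ⌈(37·381+73)/646⌉ = ⌈14551/646⌉ − ⌈14170/646⌉ = 23 − 22 = 1
n=38: ⌈(39·381+73)/646⌉ − ⌈(38·381+73)/646⌉ = ⌈14932/646⌉ − ⌈14551/646⌉ = 24 − 23 = 1
n=39: ⌈(40·381+73)/646⌉ − ⌈(39·381+73)/646⌉ = ⌈15313/646⌉ − ⌈14932/646⌉ = 24 − 24 = 0
n=40: ⌈(41·381+73)/646⌉ − ⌈(40·381+73)/646⌉ = ⌈15694/646⌉ − ⌈15313/646⌉ = 25 − 24 = 1
n=41: ⌈(42·381+73)/646⌉ − ⌈(41·381+73)/646⌉ = ⌈16075/646⌉ − ⌈15694/646⌉ = 25 − 25 = 0
n=42: ⌈(43·381+73)/646⌉ − ⌈(42·381+73)/646⌉ = ⌈16456/646⌉ − ⌈16075/646⌉ = 26 − 25 = 1
n=43: ⌈(44·381+73)/646⌉ − ⌈(43·381+73)/646⌉ = ⌈16837/646⌉ − ⌈16456/646⌉ = 27 − 26 = 1
n=44: ⌈(45·381+73)/646⌉ − ⌈(44·381+73)/646⌉ = ⌈17218/646⌉ − ⌈16837/646⌉ = 27 − 27 = 0
n=45: ⌈(46·381+73)/646⌉ − ⌈(45·381+73)/646⌉ = ⌈17599/646⌉ − ⌈17218/646⌉ = 28 − 27 = 1
n=46: ⌈(47·381+73)/646⌉ − ⌈(46·381+73)/646⌉ = ⌈17980/646⌉ − ⌈17599/646⌉ = 28 − 28 = 0
n=47: ⌈(48·381+73)/646⌉ − ⌈(47·381+73)/646⌉ = ⌈18361/646⌉ − ⌈17980/646⌉ = 29 − 28 = 1
n=48: ⌈(49·381+73)/646⌉ − ⌈(48·381+73)/646⌉ = ⌈18742/646⌉ − ⌈18361/646⌉ = 30 − 29 = 1
n=49: ⌈(50·381+73)/646⌉ − ⌈(49·381+73)/646⌉ = ⌈19123/646⌉ − ⌈18742/646⌉ = 30 − 30 = 0
n=50: ⌈(51·381+73)/646⌉ − ⌈(50·381+73)/646⌉ = ⌈19504/646⌉ − ⌈19123/646⌉ = 31 − 30 = 1
n=51: ⌈(52·381+73)/646⌉ − ⌈(51·381+73)/646⌉ = ⌈19885/646⌉ − ⌈19504/646⌉ = 31 − 31 = 0
n=52: ⌈(53·381+73)/646⌉ − ⌈(52·381+73)/646⌉ = ⌈20266/646⌉ − ⌈19885/646⌉ = 32 − 31 = 1
n=53: ⌈(54·381+73)/646⌉ − ⌈(53·381+73)/646⌉ = ⌈20647/646⌉ − ⌈20266/646⌉ = 32 − 32 = 0
n=54: ⌈(55·381+73)/646⌉ − ⌈(54·381+73)/646⌉ = ⌈21028/646⌉ − ⌈20647/646⌉ = 33 − 32 = 1
n=55: ⌈(56·381+73)/646⌉ − ⌈(55·381+73)/646⌉ = ⌈21409/646⌉ − ⌈21028/646⌉ = 34 − 33 = 1
n=56: ⌈(57·381+73)/646⌉ − ⌈(56·381+73)/646⌉ = ⌈21790/646⌉ − ⌈21409/646⌉ = 34 − 34 = 0
n=57: ⌈(58·381+73)/646⌉ − ⌈(57·381+73)/646⌉ = ⌈22171/646⌉ − ⌈21790/646⌉ = 35 − 34 = 1
n=58: ⌈(59·381+73)/646⌉ − ⌈(58·381+73)/646⌉ = ⌈22552/646⌉ − ⌈22171/646⌉ = 35 − 35 = 0
n=59: ⌈(60·381+73)/646⌉ − ⌈(59·381+73)/646⌉ = ⌈22933/646⌉ − ⌈22552/646⌉ = 36 − 35 = 1
n=60: ⌈(61·381+73)/646⌉ − ⌈(60·381+73)/646⌉ = ⌈23314/646⌉ − ⌈22933/646⌉ = 37 − 36 = 1
n=61: ⌈(62·381+73)/646⌉ − ⌈(61·381+73)/646⌉ = ⌈23695/646⌉ − ⌈23314/646⌉ = 37 − 37 = 0
n=62: ⌈(63·381+73)/646⌉ − ⌈(62·381+73)/646⌉ = ⌈24076/646⌉ − ⌈23695/646⌉ = 38 − 37 = 1
n=63: ⌈(64·381+73)/646⌉ − ⌈(63·381+73)/646⌉ = ⌈24457/646⌉ − ⌈24076/646⌉ = 38 − 38 = 0
n=64: ⌈(65·381+73)/646⌉ − ⌈(64·381+73)/646⌉ = ⌈24838/646⌉ − ⌈24457/646⌉ = 39 − 38 = 1
n=65: ⌈(66·381+73)/646⌉ − ⌈(65·381+73)/646⌉ = ⌈25219/646⌉ − ⌈24838/646⌉ = 40 − 39 = 1
n=66: ⌈(67·381+73)/646⌉ − ⌈(66·381+73)/646⌉ = ⌈25600/646⌉ − ⌈25219/646⌉ = 40 − 40 = 0
n=67: ⌈(68·381+73)/646⌉ − ⌈(67·381+73)/646⌉ = ⌈25981/646⌉ − ⌈25600/646⌉ = 41 − 40 = 1
n=68: ⌈(69·381+73)/646⌉ − ⌈(68·381+73)/646⌉ = ⌈26362/646⌉ − ⌈25981/646⌉ = 41 − 41 = 0
n=69: ⌈(70·381+73)/646⌉ − ⌈(69·381+73)/646⌉ = ⌈26743/646⌉ − ⌈26362/646⌉ = 42 − 41 = 1
n=70: ⌈(71·381+73)/646⌉ − ⌈(70·381+73)/646⌉ = ⌈27124/646⌉ − ⌈26743/646⌉ = 42 − 42 = 0
n=71: ⌈(72·381+73)/646⌉ − ⌈(71·381+73)/646⌉ = ⌈27505/646⌉ − ⌈27124/646⌉ = 43 − 42 = 1
n=72: ⌈(73·381+73)/646⌉ − ⌈(72·381+73)/646⌉ = ⌈27886/646⌉ − ⌈27505/646⌉ = 44 − 43 = 1
n=73: ⌈(74·381+73)/646⌉ − ⌈(73·381+73)/646⌉ = ⌈28267/646⌉ − ⌈27886/646⌉ = 44 − 44 = 0
n=74: ⌈(75·381+73)/646⌉ − ⌈(74·381+73)/646⌉ = ⌈28648/646⌉ − ⌈28267/646⌉ = 45 − 44 = 1
n=75: ⌈(76·381+73)/646⌉ − ⌈(75·381+73)/646⌉ = ⌈29029/646⌉ − ⌈28648/646⌉ = 45 − 45 = 0
n=76: ⌈(77·381+73)/646⌉ − ⌈(76·381+73)/646⌉ = ⌈29410/646⌉ − ⌈29029/646⌉ = 46 − 45 = 1
n=77: ⌈(78·381+73)/646⌉ − ⌈(77·381+73)/646⌉ = ⌈29791/646⌉ − ⌈29410/646⌉ = 47 − 46 = 1
n=78: ⌈(79·381+73)/646⌉ − ⌈(78·381+73)/646⌉ = ⌈30172/646⌉ − ⌈29791/646⌉ = 47 − 47 = 0
n=79: ⌈(80·381+73)/646⌉ − ⌈(79·381+73)/646⌉ = ⌈30553/646⌉ − ⌈30172/646⌉ = 48 − 47 = 1
n=80: ⌈(81·381+73)/646⌉ − ⌈(80·381+73)/646⌉ = ⌈30934/646⌉ − ⌈30553/646⌉ = 48 − 48 = 0
n=81: ⌈(82·381+73)/646⌉ − ⌈(81·381+73)/646⌉ = ⌈31315/646⌉ − ⌈30934/646⌉ = 49 − 48 = 1
n=82: ⌈(83·381+73)/646⌉ − ⌈(82·381+73)/646⌉ = ⌈31696/646⌉ − ⌈31315/646⌉ = 50 − 49 = 1


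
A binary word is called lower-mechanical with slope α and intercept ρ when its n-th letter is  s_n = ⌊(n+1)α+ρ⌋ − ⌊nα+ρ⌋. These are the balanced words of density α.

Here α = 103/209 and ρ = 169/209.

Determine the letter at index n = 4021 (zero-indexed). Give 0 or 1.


(n+1)α + ρ = (4022·103 + 169) / 209 = 414435/209
nα + ρ     = (4021·103 + 169) / 209 = 414332/209
⌊414435/209⌋ = 1982,  ⌊414332/209⌋ = 1982
s_{4021} = 1982 − 1982 = 0

0


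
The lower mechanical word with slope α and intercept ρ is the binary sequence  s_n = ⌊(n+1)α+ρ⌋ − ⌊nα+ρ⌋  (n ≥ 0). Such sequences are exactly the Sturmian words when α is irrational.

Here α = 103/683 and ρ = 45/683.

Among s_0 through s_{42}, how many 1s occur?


6

#1s = Σ_{n=0}^{42} s_n = Σ_{n=0}^{42} (⌊(n+1)α+ρ⌋ − ⌊nα+ρ⌋)
the sum telescopes: every ⌊nα+ρ⌋ with 0 < n < 43 appears once with + and once with −, leaving ⌊43α+ρ⌋ − ⌊0·α+ρ⌋
43α + ρ = (43·103 + 45) / 683 = 4474/683
ρ = 45/683
⌊4474/683⌋ = 6,  ⌊45/683⌋ = 0
#1s = 6 − 0 = 6


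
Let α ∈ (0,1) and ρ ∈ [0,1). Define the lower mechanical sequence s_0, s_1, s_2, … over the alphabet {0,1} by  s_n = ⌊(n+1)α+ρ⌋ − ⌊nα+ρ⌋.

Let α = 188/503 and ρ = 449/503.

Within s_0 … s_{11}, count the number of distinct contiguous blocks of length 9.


4

t_n = ⌊(n·188+449)/503⌋ for n = 0 … 12:
  n=0…9: ⌊449/503⌋=0 ⌊637/503⌋=1 ⌊825/503⌋=1 ⌊1013/503⌋=2 ⌊1201/503⌋=2 ⌊1389/503⌋=2 ⌊1577/503⌋=3 ⌊1765/503⌋=3 ⌊1953/503⌋=3 ⌊2141/503⌋=4
  n=10…12: ⌊2329/503⌋=4 ⌊2517/503⌋=5 ⌊2705/503⌋=5
s_n = t_(n+1) − t_n for n = 0 … 11 gives
prefix = 101001001010
slide a length-9 window over [0..8] … [3..11] (4 windows); first occurrence of each distinct factor:
  [  0..  8] 101001001
  [  1..  9] 010010010
  [  2.. 10] 100100101
  [  3.. 11] 001001010
distinct factors: {001001010, 010010010, 100100101, 101001001}
count = 4  (Sturmian bound for length 9 is 10)


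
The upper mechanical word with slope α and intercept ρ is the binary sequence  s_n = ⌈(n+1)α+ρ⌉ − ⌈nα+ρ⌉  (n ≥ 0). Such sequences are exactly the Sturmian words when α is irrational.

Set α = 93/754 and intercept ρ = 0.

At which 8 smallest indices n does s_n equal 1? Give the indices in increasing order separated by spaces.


0 8 16 24 32 40 48 56

n=0: ⌈93/754⌉−⌈0/754⌉ = 1−0 = 1  ← one
n=1: ⌈186/754⌉−⌈93/754⌉ = 1−1 = 0
n=2: ⌈279/754⌉−⌈186/754⌉ = 1−1 = 0
n=3: ⌈372/754⌉−⌈279/754⌉ = 1−1 = 0
n=4: ⌈465/754⌉−⌈372/754⌉ = 1−1 = 0
n=5: ⌈558/754⌉−⌈465/754⌉ = 1−1 = 0
n=6: ⌈651/754⌉−⌈558/754⌉ = 1−1 = 0
n=7: ⌈744/754⌉−⌈651/754⌉ = 1−1 = 0
n=8: ⌈837/754⌉−⌈744/754⌉ = 2−1 = 1  ← one
n=9: ⌈930/754⌉−⌈837/754⌉ = 2−2 = 0
n=10: ⌈1023/754⌉−⌈930/754⌉ = 2−2 = 0
n=11: ⌈1116/754⌉−⌈1023/754⌉ = 2−2 = 0
n=12: ⌈1209/754⌉−⌈1116/754⌉ = 2−2 = 0
n=13: ⌈1302/754⌉−⌈1209/754⌉ = 2−2 = 0
n=14: ⌈1395/754⌉−⌈1302/754⌉ = 2−2 = 0
n=15: ⌈1488/754⌉−⌈1395/754⌉ = 2−2 = 0
n=16: ⌈1581/754⌉−⌈1488/754⌉ = 3−2 = 1  ← one
n=17: ⌈1674/754⌉−⌈1581/754⌉ = 3−3 = 0
n=18: ⌈1767/754⌉−⌈1674/754⌉ = 3−3 = 0
n=19: ⌈1860/754⌉−⌈1767/754⌉ = 3−3 = 0
n=20: ⌈1953/754⌉−⌈1860/754⌉ = 3−3 = 0
n=21: ⌈2046/754⌉−⌈1953/754⌉ = 3−3 = 0
n=22: ⌈2139/754⌉−⌈2046/754⌉ = 3−3 = 0
n=23: ⌈2232/754⌉−⌈2139/754⌉ = 3−3 = 0
n=24: ⌈2325/754⌉−⌈2232/754⌉ = 4−3 = 1  ← one
n=25: ⌈2418/754⌉−⌈2325/754⌉ = 4−4 = 0
n=26: ⌈2511/754⌉−⌈2418/754⌉ = 4−4 = 0
n=27: ⌈2604/754⌉−⌈2511/754⌉ = 4−4 = 0
n=28: ⌈2697/754⌉−⌈2604/754⌉ = 4−4 = 0
n=29: ⌈2790/754⌉−⌈2697/754⌉ = 4−4 = 0
n=30: ⌈2883/754⌉−⌈2790/754⌉ = 4−4 = 0
n=31: ⌈2976/754⌉−⌈2883/754⌉ = 4−4 = 0
n=32: ⌈3069/754⌉−⌈2976/754⌉ = 5−4 = 1  ← one
n=33: ⌈3162/754⌉−⌈3069/754⌉ = 5−5 = 0
n=34: ⌈3255/754⌉−⌈3162/754⌉ = 5−5 = 0
n=35: ⌈3348/754⌉−⌈3255/754⌉ = 5−5 = 0
n=36: ⌈3441/754⌉−⌈3348/754⌉ = 5−5 = 0
n=37: ⌈3534/754⌉−⌈3441/754⌉ = 5−5 = 0
n=38: ⌈3627/754⌉−⌈3534/754⌉ = 5−5 = 0
n=39: ⌈3720/754⌉−⌈3627/754⌉ = 5−5 = 0
n=40: ⌈3813/754⌉−⌈3720/754⌉ = 6−5 = 1  ← one
n=41: ⌈3906/754⌉−⌈3813/754⌉ = 6−6 = 0
n=42: ⌈3999/754⌉−⌈3906/754⌉ = 6−6 = 0
n=43: ⌈4092/754⌉−⌈3999/754⌉ = 6−6 = 0
n=44: ⌈4185/754⌉−⌈4092/754⌉ = 6−6 = 0
n=45: ⌈4278/754⌉−⌈4185/754⌉ = 6−6 = 0
n=46: ⌈4371/754⌉−⌈4278/754⌉ = 6−6 = 0
n=47: ⌈4464/754⌉−⌈4371/754⌉ = 6−6 = 0
n=48: ⌈4557/754⌉−⌈4464/754⌉ = 7−6 = 1  ← one
n=49: ⌈4650/754⌉−⌈4557/754⌉ = 7−7 = 0
n=50: ⌈4743/754⌉−⌈4650/754⌉ = 7−7 = 0
n=51: ⌈4836/754⌉−⌈4743/754⌉ = 7−7 = 0
n=52: ⌈4929/754⌉−⌈4836/754⌉ = 7−7 = 0
n=53: ⌈5022/754⌉−⌈4929/754⌉ = 7−7 = 0
n=54: ⌈5115/754⌉−⌈5022/754⌉ = 7−7 = 0
n=55: ⌈5208/754⌉−⌈5115/754⌉ = 7−7 = 0
n=56: ⌈5301/754⌉−⌈5208/754⌉ = 8−7 = 1  ← one
positions of the first 8 ones: 0 8 16 24 32 40 48 56


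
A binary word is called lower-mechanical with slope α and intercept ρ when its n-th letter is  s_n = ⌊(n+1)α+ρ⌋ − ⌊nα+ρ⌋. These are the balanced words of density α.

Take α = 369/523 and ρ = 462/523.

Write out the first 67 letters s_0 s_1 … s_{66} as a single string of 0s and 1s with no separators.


n=0: ⌊(1·369+462)/523⌋ − ⌊(0·369+462)/523⌋ = ⌊831/523⌋ − ⌊462/523⌋ = 1 − 0 = 1
n=1: ⌊(2·369+462)/523⌋ − ⌊(1·369+462)/523⌋ = ⌊1200/523⌋ − ⌊831/523⌋ = 2 − 1 = 1
n=2: ⌊(3·369+462)/523⌋ − ⌊(2·369+462)/523⌋ = ⌊1569/523⌋ − ⌊1200/523⌋ = 3 − 2 = 1
n=3: ⌊(4·369+462)/523⌋ − ⌊(3·369+462)/523⌋ = ⌊1938/523⌋ − ⌊1569/523⌋ = 3 − 3 = 0
n=4: ⌊(5·369+462)/523⌋ − ⌊(4·369+462)/523⌋ = ⌊2307/523⌋ − ⌊1938/523⌋ = 4 − 3 = 1
n=5: ⌊(6·369+462)/523⌋ − ⌊(5·369+462)/523⌋ = ⌊2676/523⌋ − ⌊2307/523⌋ = 5 − 4 = 1
n=6: ⌊(7·369+462)/523⌋ − ⌊(6·369+462)/523⌋ = ⌊3045/523⌋ − ⌊2676/523⌋ = 5 − 5 = 0
n=7: ⌊(8·369+462)/523⌋ − ⌊(7·369+462)/523⌋ = ⌊3414/523⌋ − ⌊3045/523⌋ = 6 − 5 = 1
n=8: ⌊(9·369+462)/523⌋ − ⌊(8·369+462)/523⌋ = ⌊3783/523⌋ − ⌊3414/523⌋ = 7 − 6 = 1
n=9: ⌊(10·369+462)/523⌋ − ⌊(9·369+462)/523⌋ = ⌊4152/523⌋ − ⌊3783/523⌋ = 7 − 7 = 0
n=10: ⌊(11·369+462)/523⌋ − ⌊(10·369+462)/523⌋ = ⌊4521/523⌋ − ⌊4152/523⌋ = 8 − 7 = 1
n=11: ⌊(12·369+462)/523⌋ − ⌊(11·369+462)/523⌋ = ⌊4890/523⌋ − ⌊4521/523⌋ = 9 − 8 = 1
n=12: ⌊(13·369+462)/523⌋ − ⌊(12·369+462)/523⌋ = ⌊5259/523⌋ − ⌊4890/523⌋ = 10 − 9 = 1
n=13: ⌊(14·369+462)/523⌋ − ⌊(13·369+462)/523⌋ = ⌊5628/523⌋ − ⌊5259/523⌋ = 10 − 10 = 0
n=14: ⌊(15·369+462)/523⌋ − ⌊(14·369+462)/523⌋ = ⌊5997/523⌋ − ⌊5628/523⌋ = 11 − 10 = 1
n=15: ⌊(16·369+462)/523⌋ − ⌊(15·369+462)/523⌋ = ⌊6366/523⌋ − ⌊5997/523⌋ = 12 − 11 = 1
n=16: ⌊(17·369+462)/523⌋ − ⌊(16·369+462)/523⌋ = ⌊6735/523⌋ − ⌊6366/523⌋ = 12 − 12 = 0
n=17: ⌊(18·369+462)/523⌋ − ⌊(17·369+462)/523⌋ = ⌊7104/523⌋ − ⌊6735/523⌋ = 13 − 12 = 1
n=18: ⌊(19·369+462)/523⌋ − ⌊(18·369+462)/523⌋ = ⌊7473/523⌋ − ⌊7104/523⌋ = 14 − 13 = 1
n=19: ⌊(20·369+462)/523⌋ − ⌊(19·369+462)/523⌋ = ⌊7842/523⌋ − ⌊7473/523⌋ = 14 − 14 = 0
n=20: ⌊(21·369+462)/523⌋ − ⌊(20·369+462)/523⌋ = ⌊8211/523⌋ − ⌊7842/523⌋ = 15 − 14 = 1
n=21: ⌊(22·369+462)/523⌋ − ⌊(21·369+462)/523⌋ = ⌊8580/523⌋ − ⌊8211/523⌋ = 16 − 15 = 1
n=22: ⌊(23·369+462)/523⌋ − ⌊(22·369+462)/523⌋ = ⌊8949/523⌋ − ⌊8580/523⌋ = 17 − 16 = 1
n=23: ⌊(24·369+462)/523⌋ − ⌊(23·369+462)/523⌋ = ⌊9318/523⌋ − ⌊8949/523⌋ = 17 − 17 = 0
n=24: ⌊(25·369+462)/523⌋ − ⌊(24·369+462)/523⌋ = ⌊9687/523⌋ − ⌊9318/523⌋ = 18 − 17 = 1
n=25: ⌊(26·369+462)/523⌋ − ⌊(25·369+462)/523⌋ = ⌊10056/523⌋ − ⌊9687/523⌋ = 19 − 18 = 1
n=26: ⌊(27·369+462)/523⌋ − ⌊(26·369+462)/523⌋ = ⌊10425/523⌋ − ⌊10056/523⌋ = 19 − 19 = 0
n=27: ⌊(28·369+462)/523⌋ − ⌊(27·369+462)/523⌋ = ⌊10794/523⌋ − ⌊10425/523⌋ = 20 − 19 = 1
n=28: ⌊(29·369+462)/523⌋ − ⌊(28·369+462)/523⌋ = ⌊11163/523⌋ − ⌊10794/523⌋ = 21 − 20 = 1
n=29: ⌊(30·369+462)/523⌋ − ⌊(29·369+462)/523⌋ = ⌊11532/523⌋ − ⌊11163/523⌋ = 22 − 21 = 1
n=30: ⌊(31·369+462)/523⌋ − ⌊(30·369+462)/523⌋ = ⌊11901/523⌋ − ⌊11532/523⌋ = 22 − 22 = 0
n=31: ⌊(32·369+462)/523⌋ − ⌊(31·369+462)/523⌋ = ⌊12270/523⌋ − ⌊11901/523⌋ = 23 − 22 = 1
n=32: ⌊(33·369+462)/523⌋ − ⌊(32·369+462)/523⌋ = ⌊12639/523⌋ − ⌊12270/523⌋ = 24 − 23 = 1
n=33: ⌊(34·369+462)/523⌋ − ⌊(33·369+462)/523⌋ = ⌊13008/523⌋ − ⌊12639/523⌋ = 24 − 24 = 0
n=34: ⌊(35·369+462)/523⌋ − ⌊(34·369+462)/523⌋ = ⌊13377/523⌋ − ⌊13008/523⌋ = 25 − 24 = 1
n=35: ⌊(36·369+462)/523⌋ − ⌊(35·369+462)/523⌋ = ⌊13746/523⌋ − ⌊13377/523⌋ = 26 − 25 = 1
n=36: ⌊(37·369+462)/523⌋ − ⌊(36·369+462)/523⌋ = ⌊14115/523⌋ − ⌊13746/523⌋ = 26 − 26 = 0
n=37: ⌊(38·369+462)/523⌋ − ⌊(37·369+462)/523⌋ = ⌊14484/523⌋ − ⌊14115/523⌋ = 27 − 26 = 1
n=38: ⌊(39·369+462)/523⌋ − ⌊(38·369+462)/523⌋ = ⌊14853/523⌋ − ⌊14484/523⌋ = 28 − 27 = 1
n=39: ⌊(40·369+462)/523⌋ − ⌊(39·369+462)/523⌋ = ⌊15222/523⌋ − ⌊14853/523⌋ = 29 − 28 = 1
n=40: ⌊(41·369+462)/523⌋ − ⌊(40·369+462)/523⌋ = ⌊15591/523⌋ − ⌊15222/523⌋ = 29 − 29 = 0
n=41: ⌊(42·369+462)/523⌋ − ⌊(41·369+462)/523⌋ = ⌊15960/523⌋ − ⌊15591/523⌋ = 30 − 29 = 1
n=42: ⌊(43·369+462)/523⌋ − ⌊(42·369+462)/523⌋ = ⌊16329/523⌋ − ⌊15960/523⌋ = 31 − 30 = 1
n=43: ⌊(44·369+462)/523⌋ − ⌊(43·369+462)/523⌋ = ⌊16698/523⌋ − ⌊16329/523⌋ = 31 − 31 = 0
n=44: ⌊(45·369+462)/523⌋ − ⌊(44·369+462)/523⌋ = ⌊17067/523⌋ − ⌊16698/523⌋ = 32 − 31 = 1
n=45: ⌊(46·369+462)/523⌋ − ⌊(45·369+462)/523⌋ = ⌊17436/523⌋ − ⌊17067/523⌋ = 33 − 32 = 1
n=46: ⌊(47·369+462)/523⌋ − ⌊(46·369+462)/523⌋ = ⌊17805/523⌋ − ⌊17436/523⌋ = 34 − 33 = 1
n=47: ⌊(48·369+462)/523⌋ − ⌊(47·369+462)/523⌋ = ⌊18174/523⌋ − ⌊17805/523⌋ = 34 − 34 = 0
n=48: ⌊(49·369+462)/523⌋ − ⌊(48·369+462)/523⌋ = ⌊18543/523⌋ − ⌊18174/523⌋ = 35 − 34 = 1
n=49: ⌊(50·369+462)/523⌋ − ⌊(49·369+462)/523⌋ = ⌊18912/523⌋ − ⌊18543/523⌋ = 36 − 35 = 1
n=50: ⌊(51·369+462)/523⌋ − ⌊(50·369+462)/523⌋ = ⌊19281/523⌋ − ⌊18912/523⌋ = 36 − 36 = 0
n=51: ⌊(52·369+462)/523⌋ − ⌊(51·369+462)/523⌋ = ⌊19650/523⌋ − ⌊19281/523⌋ = 37 − 36 = 1
n=52: ⌊(53·369+462)/523⌋ − ⌊(52·369+462)/523⌋ = ⌊20019/523⌋ − ⌊19650/523⌋ = 38 − 37 = 1
n=53: ⌊(54·369+462)/523⌋ − ⌊(53·369+462)/523⌋ = ⌊20388/523⌋ − ⌊20019/523⌋ = 38 − 38 = 0
n=54: ⌊(55·369+462)/523⌋ − ⌊(54·369+462)/523⌋ = ⌊20757/523⌋ − ⌊20388/523⌋ = 39 − 38 = 1
n=55: ⌊(56·369+462)/523⌋ − ⌊(55·369+462)/523⌋ = ⌊21126/523⌋ − ⌊20757/523⌋ = 40 − 39 = 1
n=56: ⌊(57·369+462)/523⌋ − ⌊(56·369+462)/523⌋ = ⌊21495/523⌋ − ⌊21126/523⌋ = 41 − 40 = 1
n=57: ⌊(58·369+462)/523⌋ − ⌊(57·369+462)/523⌋ = ⌊21864/523⌋ − ⌊21495/523⌋ = 41 − 41 = 0
n=58: ⌊(59·369+462)/523⌋ − ⌊(58·369+462)/523⌋ = ⌊22233/523⌋ − ⌊21864/523⌋ = 42 − 41 = 1
n=59: ⌊(60·369+462)/523⌋ − ⌊(59·369+462)/523⌋ = ⌊22602/523⌋ − ⌊22233/523⌋ = 43 − 42 = 1
n=60: ⌊(61·369+462)/523⌋ − ⌊(60·369+462)/523⌋ = ⌊22971/523⌋ − ⌊22602/523⌋ = 43 − 43 = 0
n=61: ⌊(62·369+462)/523⌋ − ⌊(61·369+462)/523⌋ = ⌊23340/523⌋ − ⌊22971/523⌋ = 44 − 43 = 1
n=62: ⌊(63·369+462)/523⌋ − ⌊(62·369+462)/523⌋ = ⌊23709/523⌋ − ⌊23340/523⌋ = 45 − 44 = 1
n=63: ⌊(64·369+462)/523⌋ − ⌊(63·369+462)/523⌋ = ⌊24078/523⌋ − ⌊23709/523⌋ = 46 − 45 = 1
n=64: ⌊(65·369+462)/523⌋ − ⌊(64·369+462)/523⌋ = ⌊24447/523⌋ − ⌊24078/523⌋ = 46 − 46 = 0
n=65: ⌊(66·369+462)/523⌋ − ⌊(65·369+462)/523⌋ = ⌊24816/523⌋ − ⌊24447/523⌋ = 47 − 46 = 1
n=66: ⌊(67·369+462)/523⌋ − ⌊(66·369+462)/523⌋ = ⌊25185/523⌋ − ⌊24816/523⌋ = 48 − 47 = 1

1110110110111011011011101101110110110111011011101101101110110111011
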